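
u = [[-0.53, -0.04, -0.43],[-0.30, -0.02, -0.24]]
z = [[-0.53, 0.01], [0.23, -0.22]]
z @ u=[[0.28, 0.02, 0.23], [-0.06, -0.0, -0.05]]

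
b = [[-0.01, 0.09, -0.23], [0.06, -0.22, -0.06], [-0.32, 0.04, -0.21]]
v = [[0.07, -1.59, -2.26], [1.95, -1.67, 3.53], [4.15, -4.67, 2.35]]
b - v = [[-0.08, 1.68, 2.03],[-1.89, 1.45, -3.59],[-4.47, 4.71, -2.56]]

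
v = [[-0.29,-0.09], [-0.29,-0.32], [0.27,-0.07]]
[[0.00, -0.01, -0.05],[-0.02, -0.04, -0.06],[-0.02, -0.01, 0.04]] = v @ [[-0.04, -0.00, 0.15], [0.1, 0.14, 0.06]]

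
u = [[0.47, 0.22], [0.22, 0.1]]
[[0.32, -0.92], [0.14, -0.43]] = u @ [[0.02,-1.73],[1.4,-0.49]]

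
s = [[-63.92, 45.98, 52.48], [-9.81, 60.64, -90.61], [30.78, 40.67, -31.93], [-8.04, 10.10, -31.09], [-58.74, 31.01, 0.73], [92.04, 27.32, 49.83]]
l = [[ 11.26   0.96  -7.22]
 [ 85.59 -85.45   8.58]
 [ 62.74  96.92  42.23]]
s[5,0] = 92.04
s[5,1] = 27.32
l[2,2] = 42.23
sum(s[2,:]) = 39.52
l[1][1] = -85.45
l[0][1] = 0.96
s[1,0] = -9.81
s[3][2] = -31.09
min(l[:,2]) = -7.22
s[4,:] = [-58.74, 31.01, 0.73]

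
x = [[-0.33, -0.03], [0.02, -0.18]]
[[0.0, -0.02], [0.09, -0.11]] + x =[[-0.33, -0.05], [0.11, -0.29]]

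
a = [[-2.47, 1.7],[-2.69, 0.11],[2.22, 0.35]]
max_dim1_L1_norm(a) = 4.17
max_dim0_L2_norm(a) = 4.27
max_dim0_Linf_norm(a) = 2.69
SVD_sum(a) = [[-2.72,0.63], [-2.58,0.6], [2.03,-0.47]] + [[0.25, 1.07],[-0.11, -0.49],[0.19, 0.82]]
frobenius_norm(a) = 4.61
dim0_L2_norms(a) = [4.27, 1.74]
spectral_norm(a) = 4.37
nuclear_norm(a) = 5.84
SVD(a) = [[-0.64,  0.75], [-0.61,  -0.34], [0.48,  0.57]] @ diag([4.373098478617412, 1.4717369657360897]) @ [[0.97, -0.23], [0.23, 0.97]]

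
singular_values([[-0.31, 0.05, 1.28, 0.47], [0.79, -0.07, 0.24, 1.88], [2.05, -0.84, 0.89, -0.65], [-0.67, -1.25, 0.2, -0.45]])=[2.53, 2.19, 1.5, 1.06]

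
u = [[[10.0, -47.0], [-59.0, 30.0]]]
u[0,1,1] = 30.0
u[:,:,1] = [[-47.0, 30.0]]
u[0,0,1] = -47.0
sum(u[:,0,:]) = -37.0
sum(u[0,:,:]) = -66.0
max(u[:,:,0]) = 10.0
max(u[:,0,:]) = 10.0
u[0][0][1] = -47.0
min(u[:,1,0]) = -59.0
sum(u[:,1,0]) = -59.0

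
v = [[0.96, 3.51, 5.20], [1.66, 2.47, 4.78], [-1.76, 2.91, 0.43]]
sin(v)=[[0.66, -1.59, -0.16], [1.35, -2.26, -0.21], [-1.37, 1.42, -0.64]]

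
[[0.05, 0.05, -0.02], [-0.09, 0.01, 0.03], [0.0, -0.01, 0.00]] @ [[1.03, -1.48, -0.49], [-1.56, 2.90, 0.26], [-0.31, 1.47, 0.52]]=[[-0.02, 0.04, -0.02], [-0.12, 0.21, 0.06], [0.02, -0.03, -0.0]]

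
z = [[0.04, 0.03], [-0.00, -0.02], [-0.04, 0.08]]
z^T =[[0.04, -0.00, -0.04], [0.03, -0.02, 0.08]]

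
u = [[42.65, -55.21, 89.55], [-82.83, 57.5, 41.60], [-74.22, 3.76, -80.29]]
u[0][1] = -55.21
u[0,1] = -55.21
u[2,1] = 3.76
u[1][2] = 41.6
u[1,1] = 57.5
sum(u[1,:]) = 16.270000000000003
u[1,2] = 41.6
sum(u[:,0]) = -114.4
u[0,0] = 42.65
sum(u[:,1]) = 6.049999999999999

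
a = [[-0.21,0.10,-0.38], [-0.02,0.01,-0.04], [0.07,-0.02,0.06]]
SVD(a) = [[-0.98, -0.19, 0.11], [-0.1, -0.08, -0.99], [0.2, -0.98, 0.06]] @ diag([0.45661124768424405, 0.03171895666709634, 0.0002761814417752713]) @ [[0.48, -0.22, 0.85], [-0.87, 0.0, 0.5], [0.11, 0.97, 0.19]]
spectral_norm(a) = 0.46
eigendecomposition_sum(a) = [[(-0.11-0j), 0.05+0.03j, -0.19-0.14j], [(-0.01+0j), 0.01+0.00j, (-0.02-0.01j)], [(0.03+0.03j), -0.01-0.02j, (0.03+0.1j)]] + [[(-0.11+0j), 0.05-0.03j, (-0.19+0.14j)], [-0.01-0.00j, 0.01-0.00j, (-0.02+0.01j)], [(0.03-0.03j), -0.01+0.02j, 0.03-0.10j]] + [[0.00+0.00j, (-0-0j), 0j], [0.00+0.00j, (-0-0j), 0.00+0.00j], [0.00+0.00j, (-0-0j), 0j]]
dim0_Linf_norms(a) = [0.21, 0.1, 0.38]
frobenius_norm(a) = 0.46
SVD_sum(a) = [[-0.22, 0.1, -0.38], [-0.02, 0.01, -0.04], [0.04, -0.02, 0.08]] + [[0.01, -0.0, -0.0],[0.00, -0.0, -0.0],[0.03, -0.0, -0.02]] + [[0.00, 0.0, 0.0],[-0.0, -0.0, -0.00],[0.0, 0.00, 0.0]]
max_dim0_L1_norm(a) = 0.48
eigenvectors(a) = [[(-0.92+0j), (-0.92-0j), 0.11+0.00j], [-0.09+0.01j, -0.09-0.01j, (0.97+0j)], [0.32+0.23j, (0.32-0.23j), (0.2+0j)]]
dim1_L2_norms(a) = [0.45, 0.05, 0.09]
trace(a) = -0.14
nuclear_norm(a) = 0.49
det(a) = -0.00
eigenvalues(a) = [(-0.07+0.09j), (-0.07-0.09j), (-0+0j)]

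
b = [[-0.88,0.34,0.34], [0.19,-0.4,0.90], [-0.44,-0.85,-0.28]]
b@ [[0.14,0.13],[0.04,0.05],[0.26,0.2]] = [[-0.02, -0.03], [0.24, 0.18], [-0.17, -0.16]]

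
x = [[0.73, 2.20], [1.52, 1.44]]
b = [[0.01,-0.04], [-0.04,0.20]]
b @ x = [[-0.05, -0.04],  [0.27, 0.20]]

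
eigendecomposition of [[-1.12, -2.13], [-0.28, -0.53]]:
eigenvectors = [[-0.97, 0.88], [-0.24, -0.47]]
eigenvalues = [-1.65, 0.0]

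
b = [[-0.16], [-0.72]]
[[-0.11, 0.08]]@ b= [[-0.04]]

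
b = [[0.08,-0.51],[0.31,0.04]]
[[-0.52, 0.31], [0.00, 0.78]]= b@[[-0.12,2.55], [1.01,-0.21]]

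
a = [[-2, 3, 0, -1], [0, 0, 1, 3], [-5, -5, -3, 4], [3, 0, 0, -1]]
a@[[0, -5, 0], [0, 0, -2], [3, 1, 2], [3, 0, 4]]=[[-3, 10, -10], [12, 1, 14], [3, 22, 20], [-3, -15, -4]]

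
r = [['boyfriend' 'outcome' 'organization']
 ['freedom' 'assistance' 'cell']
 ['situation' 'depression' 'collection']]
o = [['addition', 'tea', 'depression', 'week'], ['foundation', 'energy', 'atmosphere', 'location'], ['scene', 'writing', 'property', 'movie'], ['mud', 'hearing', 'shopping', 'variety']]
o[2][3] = 'movie'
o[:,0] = ['addition', 'foundation', 'scene', 'mud']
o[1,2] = 'atmosphere'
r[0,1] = 'outcome'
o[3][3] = 'variety'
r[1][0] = 'freedom'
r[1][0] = 'freedom'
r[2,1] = 'depression'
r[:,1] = ['outcome', 'assistance', 'depression']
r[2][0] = 'situation'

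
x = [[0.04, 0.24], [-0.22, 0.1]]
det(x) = 0.06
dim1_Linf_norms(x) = [0.24, 0.22]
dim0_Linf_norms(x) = [0.22, 0.24]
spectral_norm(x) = 0.27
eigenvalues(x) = [(0.07+0.23j), (0.07-0.23j)]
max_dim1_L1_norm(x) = 0.32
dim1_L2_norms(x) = [0.24, 0.24]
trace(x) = 0.14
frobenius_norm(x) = 0.34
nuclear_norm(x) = 0.48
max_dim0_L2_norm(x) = 0.26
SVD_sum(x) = [[-0.09, 0.17], [-0.09, 0.17]] + [[0.13, 0.07],[-0.13, -0.07]]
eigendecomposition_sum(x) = [[0.02+0.12j,  (0.12-0.04j)], [-0.11+0.03j,  0.05+0.11j]] + [[(0.02-0.12j), (0.12+0.04j)], [(-0.11-0.03j), 0.05-0.11j]]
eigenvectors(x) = [[0.72+0.00j, 0.72-0.00j],  [0.09+0.69j, (0.09-0.69j)]]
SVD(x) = [[0.72, 0.7],[0.70, -0.72]] @ diag([0.2720390822051099, 0.2087935290017424]) @ [[-0.46, 0.89], [0.89, 0.46]]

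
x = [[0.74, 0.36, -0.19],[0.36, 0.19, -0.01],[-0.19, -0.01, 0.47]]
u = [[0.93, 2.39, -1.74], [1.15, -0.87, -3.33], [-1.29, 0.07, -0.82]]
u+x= [[1.67, 2.75, -1.93], [1.51, -0.68, -3.34], [-1.48, 0.06, -0.35]]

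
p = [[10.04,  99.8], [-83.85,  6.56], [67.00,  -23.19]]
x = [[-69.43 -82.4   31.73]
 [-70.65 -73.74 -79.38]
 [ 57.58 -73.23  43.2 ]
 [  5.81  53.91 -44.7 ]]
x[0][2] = 31.73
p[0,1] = 99.8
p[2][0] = 67.0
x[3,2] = -44.7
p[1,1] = 6.56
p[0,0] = 10.04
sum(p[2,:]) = 43.81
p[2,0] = 67.0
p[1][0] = -83.85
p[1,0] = -83.85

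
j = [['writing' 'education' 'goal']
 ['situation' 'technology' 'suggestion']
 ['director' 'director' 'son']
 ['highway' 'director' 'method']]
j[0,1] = 'education'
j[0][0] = 'writing'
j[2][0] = 'director'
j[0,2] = 'goal'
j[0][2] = 'goal'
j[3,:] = ['highway', 'director', 'method']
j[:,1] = ['education', 'technology', 'director', 'director']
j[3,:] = ['highway', 'director', 'method']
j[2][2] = 'son'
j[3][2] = 'method'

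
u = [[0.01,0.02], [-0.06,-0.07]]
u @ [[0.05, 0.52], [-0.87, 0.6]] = [[-0.02,0.02],[0.06,-0.07]]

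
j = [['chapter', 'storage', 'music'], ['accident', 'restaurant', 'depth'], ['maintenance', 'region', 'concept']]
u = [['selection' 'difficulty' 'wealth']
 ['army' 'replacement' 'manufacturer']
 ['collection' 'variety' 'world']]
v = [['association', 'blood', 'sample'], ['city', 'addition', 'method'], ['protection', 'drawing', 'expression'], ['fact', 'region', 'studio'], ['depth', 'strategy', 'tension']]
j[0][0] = 'chapter'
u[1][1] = 'replacement'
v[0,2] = 'sample'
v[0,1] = 'blood'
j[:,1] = ['storage', 'restaurant', 'region']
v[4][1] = 'strategy'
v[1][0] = 'city'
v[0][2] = 'sample'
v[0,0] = 'association'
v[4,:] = ['depth', 'strategy', 'tension']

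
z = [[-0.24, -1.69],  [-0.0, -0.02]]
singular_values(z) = [1.71, 0.0]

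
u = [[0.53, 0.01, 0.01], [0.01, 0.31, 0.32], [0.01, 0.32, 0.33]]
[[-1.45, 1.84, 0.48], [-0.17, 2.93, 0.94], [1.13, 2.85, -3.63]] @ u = [[-0.75, 0.71, 0.73],[-0.05, 1.21, 1.25],[0.59, -0.27, -0.27]]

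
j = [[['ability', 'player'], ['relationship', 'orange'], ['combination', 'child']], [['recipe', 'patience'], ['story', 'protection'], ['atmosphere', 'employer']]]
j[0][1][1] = 'orange'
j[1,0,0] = 'recipe'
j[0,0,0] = 'ability'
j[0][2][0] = 'combination'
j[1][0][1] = 'patience'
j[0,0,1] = 'player'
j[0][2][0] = 'combination'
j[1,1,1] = 'protection'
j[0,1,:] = ['relationship', 'orange']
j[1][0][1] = 'patience'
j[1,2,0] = 'atmosphere'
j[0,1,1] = 'orange'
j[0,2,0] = 'combination'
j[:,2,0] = ['combination', 'atmosphere']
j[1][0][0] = 'recipe'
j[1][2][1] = 'employer'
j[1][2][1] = 'employer'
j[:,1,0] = ['relationship', 'story']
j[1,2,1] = 'employer'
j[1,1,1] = 'protection'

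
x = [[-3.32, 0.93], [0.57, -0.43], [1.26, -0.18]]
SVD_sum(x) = [[-3.32, 0.92], [0.64, -0.18], [1.22, -0.34]] + [[0.0, 0.01],[-0.07, -0.25],[0.04, 0.16]]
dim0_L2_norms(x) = [3.6, 1.04]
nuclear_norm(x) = 4.04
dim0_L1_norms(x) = [5.15, 1.54]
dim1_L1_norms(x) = [4.25, 1.0, 1.44]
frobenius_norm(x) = 3.74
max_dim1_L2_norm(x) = 3.45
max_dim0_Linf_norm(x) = 3.32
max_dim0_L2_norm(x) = 3.6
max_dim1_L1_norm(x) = 4.25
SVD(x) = [[-0.92, 0.03],[0.18, -0.85],[0.34, 0.53]] @ diag([3.7311796480277115, 0.3088663693958961]) @ [[0.96, -0.27], [0.27, 0.96]]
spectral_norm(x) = 3.73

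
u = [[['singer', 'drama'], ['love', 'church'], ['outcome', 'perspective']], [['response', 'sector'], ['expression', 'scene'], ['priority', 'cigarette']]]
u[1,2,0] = 'priority'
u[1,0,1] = 'sector'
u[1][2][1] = 'cigarette'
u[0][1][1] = 'church'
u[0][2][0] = 'outcome'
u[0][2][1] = 'perspective'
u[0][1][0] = 'love'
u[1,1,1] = 'scene'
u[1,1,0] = 'expression'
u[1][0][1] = 'sector'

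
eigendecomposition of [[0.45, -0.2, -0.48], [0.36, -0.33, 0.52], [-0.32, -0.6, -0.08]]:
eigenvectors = [[0.89+0.00j, (-0.06+0.34j), -0.06-0.34j], [0.09+0.00j, (0.7+0j), (0.7-0j)], [-0.45+0.00j, 0.06+0.62j, 0.06-0.62j]]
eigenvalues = [(0.67+0j), (-0.32+0.63j), (-0.32-0.63j)]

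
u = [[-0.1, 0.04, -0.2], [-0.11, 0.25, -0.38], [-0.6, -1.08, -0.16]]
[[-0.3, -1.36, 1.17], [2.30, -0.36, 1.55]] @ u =[[-0.52, -1.62, 0.39], [-1.12, -1.67, -0.57]]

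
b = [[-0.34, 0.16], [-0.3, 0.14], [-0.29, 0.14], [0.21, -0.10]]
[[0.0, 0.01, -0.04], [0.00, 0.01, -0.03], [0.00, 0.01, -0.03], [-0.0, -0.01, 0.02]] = b @ [[-0.08,  0.07,  0.01], [-0.14,  0.2,  -0.20]]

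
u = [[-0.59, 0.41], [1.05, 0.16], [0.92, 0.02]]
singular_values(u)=[1.52, 0.44]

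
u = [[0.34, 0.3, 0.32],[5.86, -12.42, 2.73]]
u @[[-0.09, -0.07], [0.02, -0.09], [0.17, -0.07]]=[[0.03, -0.07],[-0.31, 0.52]]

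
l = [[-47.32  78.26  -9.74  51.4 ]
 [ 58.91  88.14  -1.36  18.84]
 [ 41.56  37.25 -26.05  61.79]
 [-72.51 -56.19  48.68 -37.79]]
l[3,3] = -37.79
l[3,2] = 48.68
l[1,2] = -1.36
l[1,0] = 58.91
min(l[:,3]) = -37.79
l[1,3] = 18.84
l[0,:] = [-47.32, 78.26, -9.74, 51.4]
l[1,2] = -1.36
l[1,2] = -1.36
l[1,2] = -1.36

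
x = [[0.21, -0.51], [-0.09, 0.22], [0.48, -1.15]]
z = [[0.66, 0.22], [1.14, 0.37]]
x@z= [[-0.44, -0.14], [0.19, 0.06], [-0.99, -0.32]]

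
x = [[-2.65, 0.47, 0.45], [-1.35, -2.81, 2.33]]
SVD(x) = [[0.35, 0.94], [0.94, -0.35]] @ diag([4.0461719266955845, 2.494372213527994]) @ [[-0.54, -0.61, 0.58],  [-0.81, 0.57, -0.16]]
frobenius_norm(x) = 4.75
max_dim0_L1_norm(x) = 4.0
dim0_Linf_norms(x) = [2.65, 2.81, 2.33]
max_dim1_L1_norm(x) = 6.49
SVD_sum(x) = [[-0.76,-0.86,0.81], [-2.05,-2.32,2.20]] + [[-1.89, 1.33, -0.36], [0.70, -0.49, 0.13]]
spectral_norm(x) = 4.05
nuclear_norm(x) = 6.54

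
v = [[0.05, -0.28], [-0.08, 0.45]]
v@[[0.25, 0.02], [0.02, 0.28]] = [[0.01, -0.08], [-0.01, 0.12]]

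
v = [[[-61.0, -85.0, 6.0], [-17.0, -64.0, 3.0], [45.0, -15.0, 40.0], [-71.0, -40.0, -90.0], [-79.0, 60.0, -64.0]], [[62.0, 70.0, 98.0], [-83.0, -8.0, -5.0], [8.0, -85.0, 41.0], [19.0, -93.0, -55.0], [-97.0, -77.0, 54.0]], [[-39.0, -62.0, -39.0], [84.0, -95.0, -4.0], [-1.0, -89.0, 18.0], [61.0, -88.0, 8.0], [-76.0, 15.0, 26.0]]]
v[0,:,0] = [-61.0, -17.0, 45.0, -71.0, -79.0]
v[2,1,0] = 84.0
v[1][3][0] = 19.0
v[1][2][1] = -85.0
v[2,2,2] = 18.0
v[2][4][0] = -76.0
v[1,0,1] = 70.0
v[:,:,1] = [[-85.0, -64.0, -15.0, -40.0, 60.0], [70.0, -8.0, -85.0, -93.0, -77.0], [-62.0, -95.0, -89.0, -88.0, 15.0]]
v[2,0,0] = -39.0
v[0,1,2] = 3.0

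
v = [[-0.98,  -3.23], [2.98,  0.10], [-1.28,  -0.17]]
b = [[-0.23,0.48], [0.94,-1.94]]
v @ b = [[-2.81,5.80],[-0.59,1.24],[0.13,-0.28]]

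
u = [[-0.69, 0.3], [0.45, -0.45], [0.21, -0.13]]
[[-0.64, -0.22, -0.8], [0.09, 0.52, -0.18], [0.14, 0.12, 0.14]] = u @ [[1.47, -0.31, 2.36], [1.26, -1.46, 2.76]]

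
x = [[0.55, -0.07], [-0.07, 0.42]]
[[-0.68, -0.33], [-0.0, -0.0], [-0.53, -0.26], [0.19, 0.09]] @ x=[[-0.35, -0.09], [0.0, 0.00], [-0.27, -0.07], [0.10, 0.02]]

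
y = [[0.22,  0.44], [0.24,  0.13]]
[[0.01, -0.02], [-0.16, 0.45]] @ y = [[-0.00, 0.0], [0.07, -0.01]]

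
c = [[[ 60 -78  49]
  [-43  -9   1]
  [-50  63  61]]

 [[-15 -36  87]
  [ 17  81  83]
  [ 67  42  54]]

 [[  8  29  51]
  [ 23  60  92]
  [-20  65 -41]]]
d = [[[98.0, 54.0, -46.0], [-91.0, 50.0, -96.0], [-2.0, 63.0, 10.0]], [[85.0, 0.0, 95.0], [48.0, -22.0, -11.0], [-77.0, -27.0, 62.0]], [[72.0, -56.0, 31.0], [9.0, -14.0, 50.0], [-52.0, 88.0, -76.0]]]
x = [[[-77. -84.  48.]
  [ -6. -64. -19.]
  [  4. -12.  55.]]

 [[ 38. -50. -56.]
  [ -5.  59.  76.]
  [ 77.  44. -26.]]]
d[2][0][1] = -56.0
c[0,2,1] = 63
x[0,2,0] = 4.0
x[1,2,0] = 77.0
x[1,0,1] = -50.0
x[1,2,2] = -26.0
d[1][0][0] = 85.0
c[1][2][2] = 54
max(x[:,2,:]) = 77.0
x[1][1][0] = -5.0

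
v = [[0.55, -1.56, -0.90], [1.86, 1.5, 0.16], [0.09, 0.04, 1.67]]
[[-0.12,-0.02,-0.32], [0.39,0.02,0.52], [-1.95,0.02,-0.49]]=v @[[-0.23, 0.00, 0.0],  [0.67, 0.01, 0.38],  [-1.17, 0.01, -0.30]]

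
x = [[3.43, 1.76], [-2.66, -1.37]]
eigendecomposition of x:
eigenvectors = [[0.79, -0.46], [-0.61, 0.89]]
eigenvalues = [2.07, -0.01]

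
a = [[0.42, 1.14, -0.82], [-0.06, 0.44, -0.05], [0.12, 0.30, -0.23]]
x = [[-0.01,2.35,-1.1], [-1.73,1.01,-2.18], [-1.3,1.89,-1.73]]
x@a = [[-0.28,  0.69,  0.14], [-1.05,  -2.18,  1.87], [-0.87,  -1.17,  1.37]]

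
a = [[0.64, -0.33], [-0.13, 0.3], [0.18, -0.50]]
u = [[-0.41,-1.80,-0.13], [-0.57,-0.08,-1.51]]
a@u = [[-0.07, -1.13, 0.42],[-0.12, 0.21, -0.44],[0.21, -0.28, 0.73]]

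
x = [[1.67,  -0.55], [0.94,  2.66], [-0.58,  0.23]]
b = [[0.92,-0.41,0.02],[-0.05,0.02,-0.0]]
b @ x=[[1.14, -1.59], [-0.06, 0.08]]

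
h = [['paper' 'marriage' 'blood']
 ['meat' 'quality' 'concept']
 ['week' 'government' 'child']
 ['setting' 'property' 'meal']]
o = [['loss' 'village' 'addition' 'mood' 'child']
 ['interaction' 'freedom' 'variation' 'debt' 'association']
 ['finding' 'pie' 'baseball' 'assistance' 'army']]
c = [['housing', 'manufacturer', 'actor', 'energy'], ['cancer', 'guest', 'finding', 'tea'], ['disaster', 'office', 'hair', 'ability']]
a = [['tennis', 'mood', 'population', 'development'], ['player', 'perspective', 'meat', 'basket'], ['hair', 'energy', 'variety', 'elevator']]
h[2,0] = 'week'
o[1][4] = 'association'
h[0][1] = 'marriage'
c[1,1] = 'guest'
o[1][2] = 'variation'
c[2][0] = 'disaster'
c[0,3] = 'energy'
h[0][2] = 'blood'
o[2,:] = ['finding', 'pie', 'baseball', 'assistance', 'army']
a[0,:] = ['tennis', 'mood', 'population', 'development']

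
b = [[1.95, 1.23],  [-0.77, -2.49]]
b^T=[[1.95, -0.77], [1.23, -2.49]]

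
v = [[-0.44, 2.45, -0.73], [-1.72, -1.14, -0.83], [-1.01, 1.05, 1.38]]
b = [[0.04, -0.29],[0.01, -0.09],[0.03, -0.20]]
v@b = [[-0.01, 0.05], [-0.11, 0.77], [0.01, -0.08]]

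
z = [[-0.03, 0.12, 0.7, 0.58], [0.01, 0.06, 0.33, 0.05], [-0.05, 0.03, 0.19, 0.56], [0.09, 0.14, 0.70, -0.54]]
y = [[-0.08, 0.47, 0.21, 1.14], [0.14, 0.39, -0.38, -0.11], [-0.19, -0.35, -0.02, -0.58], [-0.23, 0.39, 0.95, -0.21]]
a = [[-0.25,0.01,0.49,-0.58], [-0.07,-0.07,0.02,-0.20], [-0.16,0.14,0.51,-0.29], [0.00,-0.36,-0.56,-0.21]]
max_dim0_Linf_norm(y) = 1.14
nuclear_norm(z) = 2.06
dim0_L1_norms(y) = [0.64, 1.6, 1.56, 2.04]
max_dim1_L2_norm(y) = 1.25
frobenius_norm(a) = 1.25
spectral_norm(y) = 1.43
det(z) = -0.00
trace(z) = -0.32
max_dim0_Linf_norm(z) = 0.7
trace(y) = 0.08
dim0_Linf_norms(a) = [0.25, 0.36, 0.56, 0.58]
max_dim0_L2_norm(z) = 1.06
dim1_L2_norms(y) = [1.25, 0.57, 0.7, 1.07]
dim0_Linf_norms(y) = [0.23, 0.47, 0.95, 1.14]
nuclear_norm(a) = 1.73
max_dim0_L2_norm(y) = 1.3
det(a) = 0.00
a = z @ y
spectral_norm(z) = 1.11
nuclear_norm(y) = 3.22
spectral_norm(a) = 1.07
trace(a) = -0.02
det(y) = -0.14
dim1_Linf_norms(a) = [0.58, 0.2, 0.51, 0.56]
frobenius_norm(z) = 1.46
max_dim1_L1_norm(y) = 1.9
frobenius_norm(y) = 1.88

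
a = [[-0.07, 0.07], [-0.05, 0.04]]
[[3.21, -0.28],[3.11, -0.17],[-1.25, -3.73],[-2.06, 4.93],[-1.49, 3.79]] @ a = [[-0.21,0.21], [-0.21,0.21], [0.27,-0.24], [-0.1,0.05], [-0.09,0.05]]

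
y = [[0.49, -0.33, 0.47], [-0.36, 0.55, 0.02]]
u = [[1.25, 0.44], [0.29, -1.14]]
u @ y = [[0.45, -0.17, 0.60], [0.55, -0.72, 0.11]]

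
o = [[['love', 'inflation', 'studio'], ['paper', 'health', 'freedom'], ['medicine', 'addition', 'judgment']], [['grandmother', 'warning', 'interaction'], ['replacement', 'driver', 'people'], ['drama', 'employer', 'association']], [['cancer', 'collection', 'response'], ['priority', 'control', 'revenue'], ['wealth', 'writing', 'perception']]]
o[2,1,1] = 'control'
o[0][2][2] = 'judgment'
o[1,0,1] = 'warning'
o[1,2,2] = 'association'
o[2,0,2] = 'response'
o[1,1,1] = 'driver'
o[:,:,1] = [['inflation', 'health', 'addition'], ['warning', 'driver', 'employer'], ['collection', 'control', 'writing']]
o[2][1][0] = 'priority'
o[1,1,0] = 'replacement'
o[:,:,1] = [['inflation', 'health', 'addition'], ['warning', 'driver', 'employer'], ['collection', 'control', 'writing']]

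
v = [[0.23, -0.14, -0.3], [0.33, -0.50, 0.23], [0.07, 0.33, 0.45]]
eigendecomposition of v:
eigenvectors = [[0.05+0.00j, (-0.78+0j), -0.78-0.00j], [0.95+0.00j, (-0.15+0.14j), (-0.15-0.14j)], [-0.31+0.00j, (0.44+0.4j), 0.44-0.40j]]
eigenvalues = [(-0.56+0j), (0.37+0.18j), (0.37-0.18j)]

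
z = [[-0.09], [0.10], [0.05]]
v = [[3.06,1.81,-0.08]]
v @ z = [[-0.10]]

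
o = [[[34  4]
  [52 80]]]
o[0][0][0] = 34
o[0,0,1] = 4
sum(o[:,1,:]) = 132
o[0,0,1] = 4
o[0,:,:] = [[34, 4], [52, 80]]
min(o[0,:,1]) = 4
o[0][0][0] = 34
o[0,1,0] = 52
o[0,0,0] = 34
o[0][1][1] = 80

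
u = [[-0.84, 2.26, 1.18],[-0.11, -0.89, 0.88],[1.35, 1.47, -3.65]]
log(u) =[[(-0.38+1.78j), -2.53-4.63j, (-0.98-1.46j)], [(-0.08-0.33j), (-0.29+2j), -0.47-0.36j], [-0.74-0.60j, (-1.3-2.04j), 0.98+2.50j]]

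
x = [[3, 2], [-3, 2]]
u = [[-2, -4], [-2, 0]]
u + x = [[1, -2], [-5, 2]]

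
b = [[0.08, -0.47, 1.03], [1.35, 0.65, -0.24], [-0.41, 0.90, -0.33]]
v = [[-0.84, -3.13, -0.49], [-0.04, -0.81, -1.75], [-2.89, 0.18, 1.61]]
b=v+[[0.92, 2.66, 1.52],[1.39, 1.46, 1.51],[2.48, 0.72, -1.94]]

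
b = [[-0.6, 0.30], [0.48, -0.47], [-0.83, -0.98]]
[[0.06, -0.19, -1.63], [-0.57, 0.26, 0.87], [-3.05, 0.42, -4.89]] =b @ [[1.02, 0.07, 3.66],[2.25, -0.49, 1.89]]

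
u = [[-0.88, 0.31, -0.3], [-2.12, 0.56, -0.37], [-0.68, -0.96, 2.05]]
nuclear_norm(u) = 4.79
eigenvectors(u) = [[-0.34, 0.15, -0.11], [-0.84, 0.88, -0.09], [-0.41, 0.46, 0.99]]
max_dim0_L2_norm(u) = 2.39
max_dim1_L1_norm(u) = 3.69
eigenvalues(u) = [-0.47, -0.0, 2.21]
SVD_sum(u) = [[-0.92, 0.24, -0.16], [-2.12, 0.56, -0.37], [-0.06, 0.02, -0.01]] + [[0.04,0.07,-0.14], [0.0,0.00,-0.00], [-0.62,-0.98,2.06]] + [[0.0, 0.0, 0.0], [-0.00, -0.00, -0.0], [0.00, 0.00, 0.0]]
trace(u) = 1.73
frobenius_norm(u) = 3.39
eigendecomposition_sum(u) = [[-0.85, 0.19, -0.07], [-2.10, 0.46, -0.18], [-1.03, 0.23, -0.09]] + [[0.00, -0.0, 0.0], [0.01, -0.01, 0.00], [0.01, -0.0, 0.0]] + [[-0.04, 0.13, -0.23], [-0.03, 0.10, -0.19], [0.34, -1.18, 2.14]]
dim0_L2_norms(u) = [2.39, 1.15, 2.1]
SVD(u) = [[-0.4, -0.07, -0.91], [-0.92, -0.0, 0.4], [-0.03, 1.0, -0.06]] @ diag([2.425728087725927, 2.3680673571870297, 0.00048604809544262407]) @ [[0.95,-0.25,0.17], [-0.26,-0.41,0.87], [-0.15,-0.88,-0.46]]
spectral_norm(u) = 2.43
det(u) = 0.00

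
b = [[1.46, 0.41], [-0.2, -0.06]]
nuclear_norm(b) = 1.53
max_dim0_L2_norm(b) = 1.47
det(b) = -0.01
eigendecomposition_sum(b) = [[1.46, 0.41], [-0.2, -0.06]] + [[0.00,  0.0], [-0.0,  -0.00]]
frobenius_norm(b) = 1.53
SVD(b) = [[-0.99,  0.14], [0.14,  0.99]] @ diag([1.5307797415328561, 0.0036582663384298587]) @ [[-0.96, -0.27], [0.27, -0.96]]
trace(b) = 1.40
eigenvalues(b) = [1.4, -0.0]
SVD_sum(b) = [[1.46,0.41],[-0.2,-0.06]] + [[0.00, -0.00], [0.00, -0.0]]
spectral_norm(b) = 1.53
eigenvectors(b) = [[0.99, -0.27],[-0.14, 0.96]]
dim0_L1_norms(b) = [1.66, 0.47]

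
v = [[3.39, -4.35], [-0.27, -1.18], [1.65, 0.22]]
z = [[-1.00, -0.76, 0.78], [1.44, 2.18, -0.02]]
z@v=[[-1.90, 5.42], [4.26, -8.84]]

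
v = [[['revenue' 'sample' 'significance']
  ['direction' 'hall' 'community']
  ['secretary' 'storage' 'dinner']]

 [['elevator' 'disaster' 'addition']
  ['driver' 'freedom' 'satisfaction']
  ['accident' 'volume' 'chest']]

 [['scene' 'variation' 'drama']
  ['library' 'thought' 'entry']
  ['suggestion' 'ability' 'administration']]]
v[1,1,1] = 'freedom'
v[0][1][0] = 'direction'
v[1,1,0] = 'driver'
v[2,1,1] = 'thought'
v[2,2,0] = 'suggestion'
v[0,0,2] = 'significance'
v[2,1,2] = 'entry'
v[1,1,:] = ['driver', 'freedom', 'satisfaction']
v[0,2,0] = 'secretary'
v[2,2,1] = 'ability'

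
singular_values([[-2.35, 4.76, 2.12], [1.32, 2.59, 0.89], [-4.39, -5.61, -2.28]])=[8.81, 4.5, 0.16]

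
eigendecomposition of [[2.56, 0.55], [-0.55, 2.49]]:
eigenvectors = [[0.71+0.00j, 0.71-0.00j], [-0.04+0.71j, -0.04-0.71j]]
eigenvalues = [(2.53+0.55j), (2.53-0.55j)]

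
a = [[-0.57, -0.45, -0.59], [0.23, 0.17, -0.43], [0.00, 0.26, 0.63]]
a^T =[[-0.57,0.23,0.0], [-0.45,0.17,0.26], [-0.59,-0.43,0.63]]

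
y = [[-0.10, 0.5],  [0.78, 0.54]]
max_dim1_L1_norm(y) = 1.32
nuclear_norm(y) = 1.43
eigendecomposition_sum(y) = [[-0.35, 0.17], [0.27, -0.13]] + [[0.25, 0.33], [0.51, 0.67]]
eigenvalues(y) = [-0.48, 0.92]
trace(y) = 0.44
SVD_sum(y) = [[0.19, 0.17],[0.7, 0.63]] + [[-0.29,0.33], [0.08,-0.09]]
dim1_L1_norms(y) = [0.6, 1.32]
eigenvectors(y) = [[-0.79, -0.44], [0.61, -0.90]]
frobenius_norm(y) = 1.08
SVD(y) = [[0.27, 0.96], [0.96, -0.27]] @ diag([0.9763098490080386, 0.4547736565918266]) @ [[0.74, 0.67], [-0.67, 0.74]]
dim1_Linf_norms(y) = [0.5, 0.78]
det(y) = -0.44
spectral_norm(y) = 0.98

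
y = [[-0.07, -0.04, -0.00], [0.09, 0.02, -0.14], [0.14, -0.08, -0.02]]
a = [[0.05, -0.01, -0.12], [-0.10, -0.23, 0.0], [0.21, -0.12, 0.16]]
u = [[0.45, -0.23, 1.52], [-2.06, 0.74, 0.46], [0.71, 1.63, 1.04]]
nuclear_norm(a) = 0.67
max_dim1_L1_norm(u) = 3.38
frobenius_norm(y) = 0.25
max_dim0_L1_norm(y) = 0.3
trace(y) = -0.07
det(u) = -6.46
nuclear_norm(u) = 5.78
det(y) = 0.00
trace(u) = 2.23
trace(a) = -0.02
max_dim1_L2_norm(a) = 0.29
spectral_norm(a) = 0.29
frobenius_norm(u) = 3.44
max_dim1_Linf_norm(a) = 0.23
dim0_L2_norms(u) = [2.22, 1.8, 1.9]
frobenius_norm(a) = 0.40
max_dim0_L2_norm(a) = 0.26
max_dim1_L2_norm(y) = 0.17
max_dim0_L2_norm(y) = 0.18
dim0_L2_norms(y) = [0.18, 0.09, 0.14]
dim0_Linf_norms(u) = [2.06, 1.63, 1.52]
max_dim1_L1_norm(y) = 0.25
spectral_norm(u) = 2.27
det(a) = -0.01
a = y @ u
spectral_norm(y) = 0.21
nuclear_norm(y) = 0.39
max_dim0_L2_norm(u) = 2.22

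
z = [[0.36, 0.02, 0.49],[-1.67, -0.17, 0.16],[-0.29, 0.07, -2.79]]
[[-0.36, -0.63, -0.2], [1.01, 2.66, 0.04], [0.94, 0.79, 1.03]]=z @ [[-0.66, -1.56, -0.10], [0.28, -0.42, 0.4], [-0.26, -0.13, -0.35]]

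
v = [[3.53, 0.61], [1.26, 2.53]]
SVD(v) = [[-0.83, -0.56], [-0.56, 0.83]] @ diag([4.107674792583738, 1.987085251913502]) @ [[-0.88, -0.47], [-0.47, 0.88]]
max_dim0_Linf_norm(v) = 3.53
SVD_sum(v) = [[3.01,1.59],[2.03,1.07]] + [[0.52,-0.98], [-0.77,1.46]]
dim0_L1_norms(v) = [4.79, 3.14]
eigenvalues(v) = [4.04, 2.02]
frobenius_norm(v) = 4.56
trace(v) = 6.06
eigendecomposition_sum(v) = [[3.02, 1.22], [2.52, 1.02]] + [[0.51, -0.61], [-1.26, 1.51]]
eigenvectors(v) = [[0.77, -0.37],[0.64, 0.93]]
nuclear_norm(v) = 6.09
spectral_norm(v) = 4.11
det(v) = 8.16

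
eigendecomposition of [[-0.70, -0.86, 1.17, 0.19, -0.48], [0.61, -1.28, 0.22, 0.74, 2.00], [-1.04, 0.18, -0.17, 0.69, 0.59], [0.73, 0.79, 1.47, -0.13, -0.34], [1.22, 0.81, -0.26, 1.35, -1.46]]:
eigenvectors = [[0.02+0.00j, (0.58+0j), 0.58-0.00j, (0.2+0.07j), (0.2-0.07j)], [0.50+0.00j, -0.31-0.42j, (-0.31+0.42j), 0.70+0.00j, (0.7-0j)], [(0.46+0j), -0.15+0.34j, (-0.15-0.34j), 0.26+0.11j, 0.26-0.11j], [0.62+0.00j, 0.19-0.02j, (0.19+0.02j), -0.53-0.20j, (-0.53+0.2j)], [(0.4+0j), (-0-0.46j), -0.00+0.46j, -0.18+0.20j, -0.18-0.20j]]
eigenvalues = [(1.42+0j), (-0.48+1.68j), (-0.48-1.68j), (-2.1+0.46j), (-2.1-0.46j)]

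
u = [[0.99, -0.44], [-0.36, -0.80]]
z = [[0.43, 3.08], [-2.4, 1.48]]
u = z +[[0.56, -3.52], [2.04, -2.28]]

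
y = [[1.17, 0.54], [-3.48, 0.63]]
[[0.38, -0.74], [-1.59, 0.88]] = y@[[0.42,-0.36], [-0.20,-0.59]]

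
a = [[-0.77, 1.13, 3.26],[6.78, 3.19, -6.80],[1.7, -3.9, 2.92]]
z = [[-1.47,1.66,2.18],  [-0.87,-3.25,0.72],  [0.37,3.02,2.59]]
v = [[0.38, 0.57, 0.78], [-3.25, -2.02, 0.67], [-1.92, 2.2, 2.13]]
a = v @ z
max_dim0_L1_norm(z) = 7.93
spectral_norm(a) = 10.65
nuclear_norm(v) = 8.10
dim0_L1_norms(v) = [5.55, 4.79, 3.58]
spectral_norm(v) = 4.18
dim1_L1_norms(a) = [5.16, 16.77, 8.52]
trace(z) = -2.13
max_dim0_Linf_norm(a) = 6.8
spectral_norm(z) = 5.26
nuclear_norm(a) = 17.84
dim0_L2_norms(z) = [1.75, 4.74, 3.46]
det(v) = -7.58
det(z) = 16.65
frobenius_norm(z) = 6.12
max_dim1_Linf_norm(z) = 3.25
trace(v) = 0.49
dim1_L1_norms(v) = [1.73, 5.94, 6.25]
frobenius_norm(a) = 11.90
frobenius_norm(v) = 5.41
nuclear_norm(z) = 9.28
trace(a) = 5.34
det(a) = -126.07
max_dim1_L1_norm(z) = 5.98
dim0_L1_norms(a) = [9.25, 8.22, 12.98]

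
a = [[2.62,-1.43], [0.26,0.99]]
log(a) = [[1.01, -0.82],[0.15, 0.08]]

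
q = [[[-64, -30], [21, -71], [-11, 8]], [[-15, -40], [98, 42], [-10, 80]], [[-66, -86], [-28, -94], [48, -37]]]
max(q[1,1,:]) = 98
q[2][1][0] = -28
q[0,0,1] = -30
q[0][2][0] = -11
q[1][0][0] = -15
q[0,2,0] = -11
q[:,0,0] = [-64, -15, -66]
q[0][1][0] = 21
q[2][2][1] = -37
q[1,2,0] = -10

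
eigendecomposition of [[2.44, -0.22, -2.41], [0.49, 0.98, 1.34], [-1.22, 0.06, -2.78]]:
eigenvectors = [[-0.36, 0.97, 0.12], [0.32, 0.10, 0.99], [-0.88, -0.21, -0.02]]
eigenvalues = [-3.3, 2.93, 1.01]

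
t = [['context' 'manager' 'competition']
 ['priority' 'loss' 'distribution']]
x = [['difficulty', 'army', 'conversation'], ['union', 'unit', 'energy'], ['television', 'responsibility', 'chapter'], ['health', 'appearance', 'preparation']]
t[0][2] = 'competition'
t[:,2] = ['competition', 'distribution']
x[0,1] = 'army'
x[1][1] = 'unit'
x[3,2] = 'preparation'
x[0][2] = 'conversation'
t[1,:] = ['priority', 'loss', 'distribution']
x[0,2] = 'conversation'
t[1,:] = ['priority', 'loss', 'distribution']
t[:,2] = ['competition', 'distribution']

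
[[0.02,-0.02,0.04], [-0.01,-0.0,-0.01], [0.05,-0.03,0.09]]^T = [[0.02, -0.01, 0.05], [-0.02, -0.00, -0.03], [0.04, -0.01, 0.09]]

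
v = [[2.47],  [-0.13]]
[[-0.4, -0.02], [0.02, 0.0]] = v@[[-0.16, -0.01]]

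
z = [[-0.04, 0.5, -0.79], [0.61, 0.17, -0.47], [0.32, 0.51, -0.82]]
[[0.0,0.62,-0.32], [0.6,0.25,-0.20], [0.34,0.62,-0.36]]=z @ [[0.94, -0.03, -0.07], [-0.03, 0.81, -0.27], [-0.07, -0.27, 0.24]]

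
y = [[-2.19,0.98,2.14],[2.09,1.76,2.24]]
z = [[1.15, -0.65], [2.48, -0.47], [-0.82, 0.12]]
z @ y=[[-3.88, -0.02, 1.00], [-6.41, 1.6, 4.25], [2.05, -0.59, -1.49]]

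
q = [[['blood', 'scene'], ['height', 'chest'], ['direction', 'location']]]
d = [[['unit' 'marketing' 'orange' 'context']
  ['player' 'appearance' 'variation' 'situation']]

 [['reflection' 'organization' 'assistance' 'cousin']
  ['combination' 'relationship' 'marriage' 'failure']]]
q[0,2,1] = 'location'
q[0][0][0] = 'blood'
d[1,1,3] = 'failure'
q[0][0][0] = 'blood'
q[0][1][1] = 'chest'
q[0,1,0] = 'height'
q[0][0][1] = 'scene'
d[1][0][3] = 'cousin'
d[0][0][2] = 'orange'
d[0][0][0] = 'unit'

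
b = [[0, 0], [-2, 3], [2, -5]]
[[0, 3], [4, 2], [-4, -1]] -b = [[0, 3], [6, -1], [-6, 4]]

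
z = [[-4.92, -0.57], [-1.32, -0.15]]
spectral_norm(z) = 5.13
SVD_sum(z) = [[-4.92,-0.57], [-1.32,-0.15]] + [[0.0, -0.00], [-0.00, 0.00]]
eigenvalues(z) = [-5.07, 0.0]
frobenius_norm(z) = 5.13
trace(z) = -5.07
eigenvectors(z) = [[-0.97,0.12], [-0.26,-0.99]]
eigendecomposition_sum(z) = [[-4.92, -0.57],[-1.32, -0.15]] + [[0.00, -0.00], [-0.0, 0.0]]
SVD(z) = [[-0.97, -0.26], [-0.26, 0.97]] @ diag([5.1279812903761295, 0.0028081225699916335]) @ [[0.99,0.11], [-0.11,0.99]]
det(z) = -0.01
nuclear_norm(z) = 5.13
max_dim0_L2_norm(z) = 5.09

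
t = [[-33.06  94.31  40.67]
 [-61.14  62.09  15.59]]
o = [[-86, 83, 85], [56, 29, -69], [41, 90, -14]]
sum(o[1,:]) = 16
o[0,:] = [-86, 83, 85]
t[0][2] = 40.67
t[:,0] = [-33.06, -61.14]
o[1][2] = -69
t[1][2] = 15.59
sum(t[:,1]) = 156.4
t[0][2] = 40.67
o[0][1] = 83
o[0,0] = -86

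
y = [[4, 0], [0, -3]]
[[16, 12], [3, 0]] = y@[[4, 3], [-1, 0]]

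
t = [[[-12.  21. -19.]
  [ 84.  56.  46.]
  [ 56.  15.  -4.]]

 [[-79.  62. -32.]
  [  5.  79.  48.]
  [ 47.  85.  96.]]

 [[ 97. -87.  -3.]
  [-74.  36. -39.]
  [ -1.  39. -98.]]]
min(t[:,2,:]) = -98.0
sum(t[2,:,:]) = -130.0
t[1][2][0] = 47.0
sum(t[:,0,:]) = -52.0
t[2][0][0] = 97.0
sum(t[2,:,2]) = -140.0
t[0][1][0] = 84.0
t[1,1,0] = 5.0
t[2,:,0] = [97.0, -74.0, -1.0]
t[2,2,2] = -98.0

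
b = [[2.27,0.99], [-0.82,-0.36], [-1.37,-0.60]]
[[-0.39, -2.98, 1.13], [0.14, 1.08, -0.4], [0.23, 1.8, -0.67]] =b @ [[-0.67, -0.92, 1.32], [1.14, -0.90, -1.89]]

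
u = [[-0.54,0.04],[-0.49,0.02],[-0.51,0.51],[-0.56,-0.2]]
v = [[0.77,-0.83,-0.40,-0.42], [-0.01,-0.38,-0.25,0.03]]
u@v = [[-0.42, 0.43, 0.21, 0.23],[-0.38, 0.40, 0.19, 0.21],[-0.40, 0.23, 0.08, 0.23],[-0.43, 0.54, 0.27, 0.23]]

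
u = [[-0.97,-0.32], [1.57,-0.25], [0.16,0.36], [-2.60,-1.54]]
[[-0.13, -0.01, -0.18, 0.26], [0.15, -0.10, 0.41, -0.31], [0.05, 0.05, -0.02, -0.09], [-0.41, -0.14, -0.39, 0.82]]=u @ [[0.11,-0.04,0.24,-0.22], [0.08,0.16,-0.15,-0.16]]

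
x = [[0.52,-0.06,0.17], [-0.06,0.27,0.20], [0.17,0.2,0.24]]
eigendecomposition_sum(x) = [[0.00, 0.0, -0.00],  [0.00, 0.00, -0.0],  [-0.0, -0.00, 0.00]] + [[0.46, 0.07, 0.25], [0.07, 0.01, 0.04], [0.25, 0.04, 0.14]] + [[0.06, -0.13, -0.08], [-0.13, 0.26, 0.16], [-0.08, 0.16, 0.10]]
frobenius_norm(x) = 0.74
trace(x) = 1.03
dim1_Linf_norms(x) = [0.52, 0.27, 0.24]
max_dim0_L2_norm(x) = 0.55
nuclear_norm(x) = 1.03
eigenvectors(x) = [[0.31, 0.87, -0.39], [0.61, 0.13, 0.78], [-0.73, 0.48, 0.49]]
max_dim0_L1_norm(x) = 0.75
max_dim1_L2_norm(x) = 0.55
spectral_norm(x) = 0.60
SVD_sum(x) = [[0.46, 0.07, 0.25], [0.07, 0.01, 0.04], [0.25, 0.04, 0.14]] + [[0.06,  -0.13,  -0.08], [-0.13,  0.26,  0.16], [-0.08,  0.16,  0.10]] + [[0.00, 0.00, -0.00], [0.0, 0.00, -0.0], [-0.0, -0.0, 0.0]]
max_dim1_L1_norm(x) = 0.75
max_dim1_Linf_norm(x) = 0.52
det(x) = 0.00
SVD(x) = [[-0.87,  0.39,  -0.31], [-0.13,  -0.78,  -0.61], [-0.48,  -0.49,  0.73]] @ diag([0.604283665583197, 0.4251363488648016, 0.0005799855520012414]) @ [[-0.87, -0.13, -0.48], [0.39, -0.78, -0.49], [-0.31, -0.61, 0.73]]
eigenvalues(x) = [0.0, 0.6, 0.43]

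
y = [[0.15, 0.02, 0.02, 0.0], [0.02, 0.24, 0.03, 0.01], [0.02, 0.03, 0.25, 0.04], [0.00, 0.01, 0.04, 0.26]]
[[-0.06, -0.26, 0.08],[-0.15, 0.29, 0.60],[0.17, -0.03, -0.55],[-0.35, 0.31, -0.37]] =y@[[-0.43,-1.89,0.49], [-0.65,1.35,2.82], [1.03,-0.33,-2.41], [-1.48,1.2,-1.17]]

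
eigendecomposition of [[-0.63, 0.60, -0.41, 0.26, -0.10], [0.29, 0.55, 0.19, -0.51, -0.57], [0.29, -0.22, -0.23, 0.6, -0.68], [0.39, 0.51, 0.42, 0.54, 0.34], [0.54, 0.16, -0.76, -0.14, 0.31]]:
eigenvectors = [[(0.65+0j),(0.65-0j),0.19-0.20j,0.19+0.20j,-0.11+0.00j], [(-0.22-0.06j),-0.22+0.06j,0.63+0.00j,0.63-0.00j,-0.34+0.00j], [0.04-0.56j,0.04+0.56j,(-0.18+0.1j),(-0.18-0.1j),-0.53+0.00j], [-0.15+0.22j,-0.15-0.22j,-0.17-0.49j,(-0.17+0.49j),(-0.56+0j)], [(-0.12-0.36j),(-0.12+0.36j),0.06-0.46j,0.06+0.46j,(0.53+0j)]]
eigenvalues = [(-0.9+0.45j), (-0.9-0.45j), (0.67+0.75j), (0.67-0.75j), (1+0j)]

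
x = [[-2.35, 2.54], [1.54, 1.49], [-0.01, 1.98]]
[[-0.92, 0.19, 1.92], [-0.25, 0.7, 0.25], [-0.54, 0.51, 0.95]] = x@[[0.1, 0.20, -0.30], [-0.27, 0.26, 0.48]]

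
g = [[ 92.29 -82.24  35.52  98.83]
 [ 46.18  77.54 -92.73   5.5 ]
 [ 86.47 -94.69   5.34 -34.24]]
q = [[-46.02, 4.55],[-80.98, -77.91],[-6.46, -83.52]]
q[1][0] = -80.98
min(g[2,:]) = -94.69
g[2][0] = 86.47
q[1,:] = [-80.98, -77.91]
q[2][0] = -6.46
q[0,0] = -46.02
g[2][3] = -34.24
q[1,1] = -77.91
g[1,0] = 46.18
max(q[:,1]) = 4.55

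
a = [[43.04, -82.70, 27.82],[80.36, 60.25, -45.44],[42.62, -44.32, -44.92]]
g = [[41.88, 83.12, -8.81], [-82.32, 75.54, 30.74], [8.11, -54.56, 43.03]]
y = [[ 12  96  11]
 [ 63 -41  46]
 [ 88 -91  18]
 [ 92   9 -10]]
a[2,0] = 42.62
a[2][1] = -44.32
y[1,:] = [63, -41, 46]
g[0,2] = -8.81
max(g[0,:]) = 83.12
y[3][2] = -10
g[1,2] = 30.74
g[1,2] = 30.74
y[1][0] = 63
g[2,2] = 43.03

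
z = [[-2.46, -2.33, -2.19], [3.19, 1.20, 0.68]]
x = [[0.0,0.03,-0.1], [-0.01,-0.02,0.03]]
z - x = [[-2.46, -2.36, -2.09], [3.20, 1.22, 0.65]]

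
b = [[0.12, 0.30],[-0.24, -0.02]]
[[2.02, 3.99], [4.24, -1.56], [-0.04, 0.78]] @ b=[[-0.72, 0.53], [0.88, 1.30], [-0.19, -0.03]]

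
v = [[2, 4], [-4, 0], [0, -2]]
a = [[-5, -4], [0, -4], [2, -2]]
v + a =[[-3, 0], [-4, -4], [2, -4]]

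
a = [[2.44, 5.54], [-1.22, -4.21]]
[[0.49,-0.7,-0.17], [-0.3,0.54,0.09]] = a @ [[0.11, 0.01, -0.07],[0.04, -0.13, -0.0]]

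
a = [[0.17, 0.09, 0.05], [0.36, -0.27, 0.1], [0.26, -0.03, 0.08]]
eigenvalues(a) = [-0.32, 0.3, 0.0]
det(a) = -0.00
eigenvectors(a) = [[-0.20, 0.59, -0.28], [0.96, 0.49, -0.02], [0.20, 0.64, 0.96]]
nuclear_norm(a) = 0.74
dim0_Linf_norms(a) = [0.36, 0.27, 0.1]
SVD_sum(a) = [[0.11,-0.05,0.03], [0.40,-0.19,0.11], [0.23,-0.11,0.07]] + [[0.06, 0.14, 0.02],[-0.04, -0.08, -0.01],[0.03, 0.08, 0.01]] + [[0.0,0.0,-0.00],  [0.0,0.0,-0.00],  [-0.00,-0.00,0.00]]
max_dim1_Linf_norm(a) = 0.36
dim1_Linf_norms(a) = [0.17, 0.36, 0.26]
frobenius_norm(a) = 0.57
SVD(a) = [[-0.23, 0.78, -0.58], [-0.84, -0.46, -0.28], [-0.49, 0.43, 0.76]] @ diag([0.5358875423374515, 0.19926679052922258, 0.004157903282798191]) @ [[-0.88, 0.41, -0.25], [0.39, 0.91, 0.14], [-0.29, -0.02, 0.96]]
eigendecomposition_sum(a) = [[-0.04, 0.06, -0.01],[0.19, -0.29, 0.05],[0.04, -0.06, 0.01]] + [[0.21, 0.03, 0.06], [0.17, 0.02, 0.05], [0.22, 0.03, 0.07]] + [[0.00, 0.0, -0.0], [0.00, 0.0, -0.00], [-0.00, -0.0, 0.0]]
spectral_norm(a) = 0.54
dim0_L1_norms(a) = [0.79, 0.39, 0.23]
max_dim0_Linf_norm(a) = 0.36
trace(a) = -0.02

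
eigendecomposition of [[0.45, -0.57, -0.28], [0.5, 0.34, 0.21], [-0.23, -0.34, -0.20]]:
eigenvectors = [[(-0.12-0.57j), -0.12+0.57j, (-0.04+0j)], [(-0.69+0j), -0.69-0.00j, (-0.47+0j)], [0.42-0.12j, 0.42+0.12j, 0.88+0.00j]]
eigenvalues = [(0.3+0.45j), (0.3-0.45j), (-0.01+0j)]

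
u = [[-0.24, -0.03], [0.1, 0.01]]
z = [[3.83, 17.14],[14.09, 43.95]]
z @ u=[[0.79, 0.06], [1.01, 0.02]]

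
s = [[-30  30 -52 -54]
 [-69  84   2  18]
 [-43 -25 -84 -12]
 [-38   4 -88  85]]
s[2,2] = -84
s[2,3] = -12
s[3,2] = -88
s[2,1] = -25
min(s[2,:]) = -84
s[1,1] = 84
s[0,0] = -30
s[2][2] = -84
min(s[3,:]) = -88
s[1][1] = 84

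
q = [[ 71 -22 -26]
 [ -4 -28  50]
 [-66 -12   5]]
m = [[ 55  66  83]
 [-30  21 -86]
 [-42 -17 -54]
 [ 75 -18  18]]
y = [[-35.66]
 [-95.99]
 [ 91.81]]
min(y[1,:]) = -95.99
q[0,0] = 71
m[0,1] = 66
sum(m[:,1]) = 52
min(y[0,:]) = -35.66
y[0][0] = -35.66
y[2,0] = 91.81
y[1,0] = -95.99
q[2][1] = -12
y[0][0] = -35.66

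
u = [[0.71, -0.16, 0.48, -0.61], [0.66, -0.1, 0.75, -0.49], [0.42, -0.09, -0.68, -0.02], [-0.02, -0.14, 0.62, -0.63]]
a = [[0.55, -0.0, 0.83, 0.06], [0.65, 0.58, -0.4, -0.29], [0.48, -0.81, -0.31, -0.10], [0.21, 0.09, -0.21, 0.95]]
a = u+[[-0.16, 0.16, 0.35, 0.67], [-0.01, 0.68, -1.15, 0.20], [0.06, -0.72, 0.37, -0.08], [0.23, 0.23, -0.83, 1.58]]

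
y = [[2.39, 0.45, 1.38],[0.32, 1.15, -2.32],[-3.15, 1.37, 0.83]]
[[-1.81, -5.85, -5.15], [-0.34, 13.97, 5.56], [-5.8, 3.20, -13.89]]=y@[[0.39, -0.61, 1.27],[-2.66, 3.56, -4.52],[-1.12, -4.34, -4.46]]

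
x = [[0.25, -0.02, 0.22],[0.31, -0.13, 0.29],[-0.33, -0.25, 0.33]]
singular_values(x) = [0.56, 0.52, 0.05]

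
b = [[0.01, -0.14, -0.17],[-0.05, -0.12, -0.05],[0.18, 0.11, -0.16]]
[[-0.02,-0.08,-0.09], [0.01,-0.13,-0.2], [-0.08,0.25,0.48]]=b@[[-0.20, 1.55, 2.54],  [-0.11, 0.27, 0.55],  [0.17, 0.35, 0.24]]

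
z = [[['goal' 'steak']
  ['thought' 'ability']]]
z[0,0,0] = 'goal'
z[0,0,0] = 'goal'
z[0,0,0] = 'goal'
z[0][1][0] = 'thought'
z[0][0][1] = 'steak'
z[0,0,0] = 'goal'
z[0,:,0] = ['goal', 'thought']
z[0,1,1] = 'ability'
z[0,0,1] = 'steak'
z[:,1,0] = ['thought']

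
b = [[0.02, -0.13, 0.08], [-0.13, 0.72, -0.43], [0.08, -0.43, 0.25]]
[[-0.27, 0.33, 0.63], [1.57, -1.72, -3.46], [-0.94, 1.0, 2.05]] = b @ [[-3.3, -3.2, 1.33], [0.95, -1.61, -2.60], [-1.06, 2.27, 3.3]]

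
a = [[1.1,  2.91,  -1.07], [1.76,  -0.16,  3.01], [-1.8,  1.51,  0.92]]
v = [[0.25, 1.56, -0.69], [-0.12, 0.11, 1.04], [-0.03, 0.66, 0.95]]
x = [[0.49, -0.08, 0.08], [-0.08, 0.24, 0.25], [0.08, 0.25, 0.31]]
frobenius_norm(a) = 5.42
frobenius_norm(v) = 2.33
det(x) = -0.00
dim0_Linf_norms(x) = [0.49, 0.25, 0.31]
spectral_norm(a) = 3.69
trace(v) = 1.31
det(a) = -28.18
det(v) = 0.04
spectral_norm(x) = 0.53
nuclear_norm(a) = 9.26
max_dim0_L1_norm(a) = 5.0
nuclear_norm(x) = 1.05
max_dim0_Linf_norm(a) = 3.01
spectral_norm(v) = 1.77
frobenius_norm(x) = 0.74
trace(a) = 1.86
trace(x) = 1.04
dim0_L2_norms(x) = [0.5, 0.36, 0.41]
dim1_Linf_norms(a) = [2.91, 3.01, 1.8]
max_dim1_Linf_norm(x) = 0.49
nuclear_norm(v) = 3.30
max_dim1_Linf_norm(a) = 3.01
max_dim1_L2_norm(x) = 0.5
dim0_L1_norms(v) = [0.4, 2.33, 2.68]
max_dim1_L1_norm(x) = 0.65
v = x @ a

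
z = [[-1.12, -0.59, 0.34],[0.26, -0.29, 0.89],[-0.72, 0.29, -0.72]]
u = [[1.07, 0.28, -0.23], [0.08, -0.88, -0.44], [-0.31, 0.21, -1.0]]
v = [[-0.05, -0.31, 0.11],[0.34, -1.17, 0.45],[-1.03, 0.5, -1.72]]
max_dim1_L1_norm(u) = 1.58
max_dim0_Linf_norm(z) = 1.12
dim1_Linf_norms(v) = [0.31, 1.17, 1.72]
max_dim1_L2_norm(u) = 1.13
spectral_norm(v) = 2.27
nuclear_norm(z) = 2.89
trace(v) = -2.94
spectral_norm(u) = 1.17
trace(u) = -0.81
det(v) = -0.24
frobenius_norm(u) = 1.84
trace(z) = -2.13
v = z + u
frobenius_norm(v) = 2.46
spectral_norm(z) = 1.43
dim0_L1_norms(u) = [1.46, 1.37, 1.67]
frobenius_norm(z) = 1.94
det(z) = 0.28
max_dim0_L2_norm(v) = 1.78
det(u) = 1.16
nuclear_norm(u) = 3.17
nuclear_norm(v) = 3.33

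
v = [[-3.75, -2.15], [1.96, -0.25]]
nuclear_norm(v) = 5.74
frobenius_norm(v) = 4.75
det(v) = 5.15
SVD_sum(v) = [[-3.92, -1.78], [1.53, 0.7]] + [[0.17, -0.37], [0.43, -0.95]]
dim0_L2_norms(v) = [4.23, 2.16]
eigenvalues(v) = [(-2+1.07j), (-2-1.07j)]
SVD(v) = [[-0.93,  0.36], [0.36,  0.93]] @ diag([4.620158408295495, 1.1150050592963392]) @ [[0.91, 0.41],[0.41, -0.91]]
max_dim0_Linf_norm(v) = 3.75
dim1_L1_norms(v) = [5.9, 2.21]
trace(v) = -4.00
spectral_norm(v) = 4.62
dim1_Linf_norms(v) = [3.75, 1.96]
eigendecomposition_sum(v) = [[(-1.88-1.09j), (-1.08-2j)], [0.98+1.83j, (-0.12+2.17j)]] + [[(-1.88+1.09j), (-1.08+2j)], [0.98-1.83j, -0.12-2.17j]]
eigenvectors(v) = [[0.72+0.00j, 0.72-0.00j], [-0.59-0.36j, -0.59+0.36j]]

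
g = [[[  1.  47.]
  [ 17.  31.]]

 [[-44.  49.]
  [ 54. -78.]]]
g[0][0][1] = 47.0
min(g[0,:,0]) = 1.0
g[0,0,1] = 47.0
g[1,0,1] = 49.0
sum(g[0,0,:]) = 48.0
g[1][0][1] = 49.0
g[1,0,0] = -44.0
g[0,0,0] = 1.0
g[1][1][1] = -78.0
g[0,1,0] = 17.0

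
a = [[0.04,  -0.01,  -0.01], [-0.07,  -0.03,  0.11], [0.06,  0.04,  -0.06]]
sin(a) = [[0.04,-0.01,-0.01],[-0.07,-0.03,0.11],[0.06,0.04,-0.06]]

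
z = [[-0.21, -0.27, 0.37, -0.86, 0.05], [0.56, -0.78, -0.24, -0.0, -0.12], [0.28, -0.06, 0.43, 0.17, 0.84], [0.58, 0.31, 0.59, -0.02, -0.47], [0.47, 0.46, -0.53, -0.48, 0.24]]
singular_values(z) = [1.01, 1.0, 1.0, 1.0, 0.99]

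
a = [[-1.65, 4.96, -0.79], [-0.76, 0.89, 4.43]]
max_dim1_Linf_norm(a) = 4.96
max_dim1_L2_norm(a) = 5.29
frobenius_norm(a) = 7.00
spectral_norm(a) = 5.35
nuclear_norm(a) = 9.86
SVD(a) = [[-0.96, -0.28], [-0.28, 0.96]] @ diag([5.345009899610417, 4.513720103536178]) @ [[0.34, -0.94, -0.09], [-0.06, -0.11, 0.99]]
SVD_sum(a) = [[-1.73, 4.82, 0.44],[-0.49, 1.38, 0.13]] + [[0.08,0.14,-1.23], [-0.27,-0.49,4.3]]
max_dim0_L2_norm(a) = 5.04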